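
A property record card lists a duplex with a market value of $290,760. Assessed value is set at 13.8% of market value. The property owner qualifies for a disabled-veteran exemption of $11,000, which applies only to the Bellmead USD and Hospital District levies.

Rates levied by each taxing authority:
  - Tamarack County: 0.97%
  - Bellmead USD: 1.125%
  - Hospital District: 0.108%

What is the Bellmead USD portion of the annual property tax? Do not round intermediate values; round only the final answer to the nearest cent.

$327.65

Assessed value = $290,760 × 0.138 = $40,124.88
Bellmead USD taxable value = $40,124.88 − $11,000 = $29,124.88
Bellmead USD levy = $29,124.88 × 0.01125 = $327.6549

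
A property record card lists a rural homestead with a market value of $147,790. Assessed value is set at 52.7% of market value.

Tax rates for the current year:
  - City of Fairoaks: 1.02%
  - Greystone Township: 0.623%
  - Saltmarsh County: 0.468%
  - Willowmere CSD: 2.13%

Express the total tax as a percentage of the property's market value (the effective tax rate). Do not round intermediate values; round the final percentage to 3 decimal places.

2.235%

Assessed value = $147,790 × 0.527 = $77,885.33
City of Fairoaks: $77,885.33 × 0.0102 = $794.430366
Greystone Township: $77,885.33 × 0.00623 = $485.2256059
Saltmarsh County: $77,885.33 × 0.00468 = $364.5033444
Willowmere CSD: $77,885.33 × 0.0213 = $1,658.957529
Total tax = $3,303.1168453
Effective rate = $3,303.1168453 ÷ $147,790 = 2.235% of market value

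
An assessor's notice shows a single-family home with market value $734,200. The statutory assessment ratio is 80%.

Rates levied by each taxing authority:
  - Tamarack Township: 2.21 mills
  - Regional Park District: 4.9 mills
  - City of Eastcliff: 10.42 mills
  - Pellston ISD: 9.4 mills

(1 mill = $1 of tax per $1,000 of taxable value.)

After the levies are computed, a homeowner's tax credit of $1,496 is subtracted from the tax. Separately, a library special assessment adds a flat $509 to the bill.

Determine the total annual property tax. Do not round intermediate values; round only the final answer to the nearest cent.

$14,830.60

Assessed value = $734,200 × 0.8 = $587,360
Tamarack Township: $587,360 × 0.00221 = $1,298.0656
Regional Park District: $587,360 × 0.0049 = $2,878.064
City of Eastcliff: $587,360 × 0.01042 = $6,120.2912
Pellston ISD: $587,360 × 0.0094 = $5,521.184
Levies subtotal = $15,817.6048
After credit = $15,817.6048 − $1,496 = $14,321.6048
Total = $14,321.6048 + $509 = $14,830.6048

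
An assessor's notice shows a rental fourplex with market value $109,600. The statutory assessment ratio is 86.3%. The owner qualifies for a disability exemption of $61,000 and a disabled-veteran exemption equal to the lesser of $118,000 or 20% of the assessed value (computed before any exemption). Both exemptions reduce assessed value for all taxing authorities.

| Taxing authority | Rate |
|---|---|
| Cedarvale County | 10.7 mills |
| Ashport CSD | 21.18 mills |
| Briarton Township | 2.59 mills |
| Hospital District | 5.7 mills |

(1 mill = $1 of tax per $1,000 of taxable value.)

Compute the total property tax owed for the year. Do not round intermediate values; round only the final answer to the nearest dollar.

$589

Assessed value = $109,600 × 0.863 = $94,584.8
Disabled-veteran exemption = min($118,000, 20% × $94,584.8) = min($118,000, $18,916.96) = $18,916.96 (percentage binds)
Taxable value = $94,584.8 − $61,000 − $18,916.96 = $14,667.84
Cedarvale County: $14,667.84 × 0.0107 = $156.945888
Ashport CSD: $14,667.84 × 0.02118 = $310.6648512
Briarton Township: $14,667.84 × 0.00259 = $37.9897056
Hospital District: $14,667.84 × 0.0057 = $83.606688
Total = $589.2071328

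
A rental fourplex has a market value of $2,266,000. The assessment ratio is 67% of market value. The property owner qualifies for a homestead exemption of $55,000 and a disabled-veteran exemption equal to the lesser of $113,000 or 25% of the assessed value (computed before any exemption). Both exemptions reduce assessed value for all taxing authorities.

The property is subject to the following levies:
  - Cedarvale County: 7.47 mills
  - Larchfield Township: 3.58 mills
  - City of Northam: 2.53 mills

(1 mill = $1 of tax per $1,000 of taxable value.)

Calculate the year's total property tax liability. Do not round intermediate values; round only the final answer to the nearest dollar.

$18,336

Assessed value = $2,266,000 × 0.67 = $1,518,220
Disabled-veteran exemption = min($113,000, 25% × $1,518,220) = min($113,000, $379,555) = $113,000 (dollar cap binds)
Taxable value = $1,518,220 − $55,000 − $113,000 = $1,350,220
Cedarvale County: $1,350,220 × 0.00747 = $10,086.1434
Larchfield Township: $1,350,220 × 0.00358 = $4,833.7876
City of Northam: $1,350,220 × 0.00253 = $3,416.0566
Total = $18,335.9876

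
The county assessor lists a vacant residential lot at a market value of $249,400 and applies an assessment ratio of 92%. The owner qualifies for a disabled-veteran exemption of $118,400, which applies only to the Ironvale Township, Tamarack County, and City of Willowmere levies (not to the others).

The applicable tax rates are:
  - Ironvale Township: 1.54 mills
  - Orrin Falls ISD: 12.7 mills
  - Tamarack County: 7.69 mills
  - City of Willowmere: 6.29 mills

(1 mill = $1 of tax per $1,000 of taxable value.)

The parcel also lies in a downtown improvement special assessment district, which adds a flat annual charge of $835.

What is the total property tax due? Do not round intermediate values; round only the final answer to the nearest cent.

Assessed value = $249,400 × 0.92 = $229,448
Ironvale Township: ($229,448 − $118,400) × 0.00154 = $111,048 × 0.00154 = $171.01392
Orrin Falls ISD: $229,448 × 0.0127 = $2,913.9896
Tamarack County: ($229,448 − $118,400) × 0.00769 = $111,048 × 0.00769 = $853.95912
City of Willowmere: ($229,448 − $118,400) × 0.00629 = $111,048 × 0.00629 = $698.49192
Levies subtotal = $4,637.45456
Total = $4,637.45456 + $835 = $5,472.45456

$5,472.45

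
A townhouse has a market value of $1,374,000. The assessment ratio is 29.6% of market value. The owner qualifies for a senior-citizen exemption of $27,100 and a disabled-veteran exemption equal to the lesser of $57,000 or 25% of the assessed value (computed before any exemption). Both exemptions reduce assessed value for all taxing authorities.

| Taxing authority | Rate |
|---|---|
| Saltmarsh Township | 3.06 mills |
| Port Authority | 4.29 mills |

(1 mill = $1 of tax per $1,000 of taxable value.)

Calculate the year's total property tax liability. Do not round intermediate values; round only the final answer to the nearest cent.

$2,371.14

Assessed value = $1,374,000 × 0.296 = $406,704
Disabled-veteran exemption = min($57,000, 25% × $406,704) = min($57,000, $101,676) = $57,000 (dollar cap binds)
Taxable value = $406,704 − $27,100 − $57,000 = $322,604
Saltmarsh Township: $322,604 × 0.00306 = $987.16824
Port Authority: $322,604 × 0.00429 = $1,383.97116
Total = $2,371.1394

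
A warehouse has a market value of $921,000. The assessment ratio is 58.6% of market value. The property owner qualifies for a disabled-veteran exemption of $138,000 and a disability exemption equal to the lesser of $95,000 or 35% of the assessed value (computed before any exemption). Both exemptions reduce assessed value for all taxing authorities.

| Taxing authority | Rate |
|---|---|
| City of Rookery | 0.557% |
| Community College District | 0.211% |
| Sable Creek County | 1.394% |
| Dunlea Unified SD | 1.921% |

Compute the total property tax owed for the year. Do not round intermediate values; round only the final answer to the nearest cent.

$12,522.81

Assessed value = $921,000 × 0.586 = $539,706
Disability exemption = min($95,000, 35% × $539,706) = min($95,000, $188,897.1) = $95,000 (dollar cap binds)
Taxable value = $539,706 − $138,000 − $95,000 = $306,706
City of Rookery: $306,706 × 0.00557 = $1,708.35242
Community College District: $306,706 × 0.00211 = $647.14966
Sable Creek County: $306,706 × 0.01394 = $4,275.48164
Dunlea Unified SD: $306,706 × 0.01921 = $5,891.82226
Total = $12,522.80598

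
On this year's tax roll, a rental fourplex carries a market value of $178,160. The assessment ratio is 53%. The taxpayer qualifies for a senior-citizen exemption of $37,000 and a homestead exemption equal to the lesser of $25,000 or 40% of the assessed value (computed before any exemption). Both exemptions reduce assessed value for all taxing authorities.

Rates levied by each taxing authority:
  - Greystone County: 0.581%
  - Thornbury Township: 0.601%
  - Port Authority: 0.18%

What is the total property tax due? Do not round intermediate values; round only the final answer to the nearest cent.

$441.63

Assessed value = $178,160 × 0.53 = $94,424.8
Homestead exemption = min($25,000, 40% × $94,424.8) = min($25,000, $37,769.92) = $25,000 (dollar cap binds)
Taxable value = $94,424.8 − $37,000 − $25,000 = $32,424.8
Greystone County: $32,424.8 × 0.00581 = $188.388088
Thornbury Township: $32,424.8 × 0.00601 = $194.873048
Port Authority: $32,424.8 × 0.0018 = $58.36464
Total = $441.625776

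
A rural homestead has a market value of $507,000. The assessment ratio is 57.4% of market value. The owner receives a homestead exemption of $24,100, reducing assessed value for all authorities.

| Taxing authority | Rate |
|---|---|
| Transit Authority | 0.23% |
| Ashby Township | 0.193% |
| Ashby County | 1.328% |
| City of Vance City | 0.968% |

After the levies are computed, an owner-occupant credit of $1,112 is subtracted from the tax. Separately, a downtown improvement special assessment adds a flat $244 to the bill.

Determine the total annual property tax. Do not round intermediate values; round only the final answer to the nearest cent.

Assessed value = $507,000 × 0.574 = $291,018
Taxable value = $291,018 − $24,100 = $266,918
Transit Authority: $266,918 × 0.0023 = $613.9114
Ashby Township: $266,918 × 0.00193 = $515.15174
Ashby County: $266,918 × 0.01328 = $3,544.67104
City of Vance City: $266,918 × 0.00968 = $2,583.76624
Levies subtotal = $7,257.50042
After credit = $7,257.50042 − $1,112 = $6,145.50042
Total = $6,145.50042 + $244 = $6,389.50042

$6,389.50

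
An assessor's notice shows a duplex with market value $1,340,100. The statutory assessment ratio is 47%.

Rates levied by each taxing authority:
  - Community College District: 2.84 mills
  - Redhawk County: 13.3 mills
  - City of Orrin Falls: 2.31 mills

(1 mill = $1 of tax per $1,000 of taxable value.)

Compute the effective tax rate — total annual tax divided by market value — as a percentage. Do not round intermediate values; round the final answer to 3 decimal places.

Assessed value = $1,340,100 × 0.47 = $629,847
Community College District: $629,847 × 0.00284 = $1,788.76548
Redhawk County: $629,847 × 0.0133 = $8,376.9651
City of Orrin Falls: $629,847 × 0.00231 = $1,454.94657
Total tax = $11,620.67715
Effective rate = $11,620.67715 ÷ $1,340,100 = 0.867% of market value

0.867%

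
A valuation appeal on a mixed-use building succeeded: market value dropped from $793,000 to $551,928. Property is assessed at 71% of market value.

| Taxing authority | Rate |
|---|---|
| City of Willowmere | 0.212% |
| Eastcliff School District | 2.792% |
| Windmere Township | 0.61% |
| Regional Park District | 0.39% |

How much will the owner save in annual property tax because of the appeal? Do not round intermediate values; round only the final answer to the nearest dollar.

$6,853

Old assessed value = $793,000 × 0.71 = $563,030
New assessed value = $551,928 × 0.71 = $391,868.88
Combined rate = 0.00212 + 0.02792 + 0.0061 + 0.0039 = 0.04004
Old tax = $563,030 × 0.04004 = $22,543.7212
New tax = $391,868.88 × 0.04004 = $15,690.4299552
Reduction = $22,543.7212 − $15,690.4299552 = $6,853.2912448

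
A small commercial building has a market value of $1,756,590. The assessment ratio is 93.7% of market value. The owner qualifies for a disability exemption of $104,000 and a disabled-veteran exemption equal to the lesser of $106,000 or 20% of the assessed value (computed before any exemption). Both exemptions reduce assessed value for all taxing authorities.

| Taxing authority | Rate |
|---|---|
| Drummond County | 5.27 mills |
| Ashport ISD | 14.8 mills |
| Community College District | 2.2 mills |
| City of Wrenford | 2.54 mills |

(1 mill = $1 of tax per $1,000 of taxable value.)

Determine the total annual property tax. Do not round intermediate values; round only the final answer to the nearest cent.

Assessed value = $1,756,590 × 0.937 = $1,645,924.83
Disabled-veteran exemption = min($106,000, 20% × $1,645,924.83) = min($106,000, $329,184.966) = $106,000 (dollar cap binds)
Taxable value = $1,645,924.83 − $104,000 − $106,000 = $1,435,924.83
Drummond County: $1,435,924.83 × 0.00527 = $7,567.3238541
Ashport ISD: $1,435,924.83 × 0.0148 = $21,251.687484
Community College District: $1,435,924.83 × 0.0022 = $3,159.034626
City of Wrenford: $1,435,924.83 × 0.00254 = $3,647.2490682
Total = $35,625.2950323

$35,625.30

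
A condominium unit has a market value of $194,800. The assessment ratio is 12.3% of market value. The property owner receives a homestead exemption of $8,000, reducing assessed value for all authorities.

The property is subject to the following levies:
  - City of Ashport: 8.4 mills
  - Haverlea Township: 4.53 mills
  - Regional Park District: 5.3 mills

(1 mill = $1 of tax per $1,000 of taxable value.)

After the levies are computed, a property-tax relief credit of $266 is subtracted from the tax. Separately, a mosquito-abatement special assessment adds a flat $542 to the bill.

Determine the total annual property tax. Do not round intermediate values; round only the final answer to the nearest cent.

Assessed value = $194,800 × 0.123 = $23,960.4
Taxable value = $23,960.4 − $8,000 = $15,960.4
City of Ashport: $15,960.4 × 0.0084 = $134.06736
Haverlea Township: $15,960.4 × 0.00453 = $72.300612
Regional Park District: $15,960.4 × 0.0053 = $84.59012
Levies subtotal = $290.958092
After credit = $290.958092 − $266 = $24.958092
Total = $24.958092 + $542 = $566.958092

$566.96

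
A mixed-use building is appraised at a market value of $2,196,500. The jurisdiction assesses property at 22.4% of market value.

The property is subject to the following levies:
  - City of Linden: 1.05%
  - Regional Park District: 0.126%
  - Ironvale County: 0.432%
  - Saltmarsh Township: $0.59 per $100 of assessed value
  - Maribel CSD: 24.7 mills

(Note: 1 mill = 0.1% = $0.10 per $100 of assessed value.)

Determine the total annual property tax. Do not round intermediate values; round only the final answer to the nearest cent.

Assessed value = $2,196,500 × 0.224 = $492,016
City of Linden: $492,016 × 0.0105 = $5,166.168
Regional Park District: $492,016 × 0.00126 = $619.94016
Ironvale County: $492,016 × 0.00432 = $2,125.50912
Saltmarsh Township: $492,016 × 0.0059 = $2,902.8944
Maribel CSD: $492,016 × 0.0247 = $12,152.7952
Total = $22,967.30688

$22,967.31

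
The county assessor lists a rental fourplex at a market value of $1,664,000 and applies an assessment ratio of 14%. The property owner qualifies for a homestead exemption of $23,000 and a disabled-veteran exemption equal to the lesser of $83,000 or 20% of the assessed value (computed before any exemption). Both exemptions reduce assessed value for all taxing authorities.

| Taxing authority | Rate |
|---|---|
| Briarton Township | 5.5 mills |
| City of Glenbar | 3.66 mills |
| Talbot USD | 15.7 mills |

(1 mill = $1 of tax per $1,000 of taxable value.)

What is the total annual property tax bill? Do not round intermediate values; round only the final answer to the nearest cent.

Assessed value = $1,664,000 × 0.14 = $232,960
Disabled-veteran exemption = min($83,000, 20% × $232,960) = min($83,000, $46,592) = $46,592 (percentage binds)
Taxable value = $232,960 − $23,000 − $46,592 = $163,368
Briarton Township: $163,368 × 0.0055 = $898.524
City of Glenbar: $163,368 × 0.00366 = $597.92688
Talbot USD: $163,368 × 0.0157 = $2,564.8776
Total = $4,061.32848

$4,061.33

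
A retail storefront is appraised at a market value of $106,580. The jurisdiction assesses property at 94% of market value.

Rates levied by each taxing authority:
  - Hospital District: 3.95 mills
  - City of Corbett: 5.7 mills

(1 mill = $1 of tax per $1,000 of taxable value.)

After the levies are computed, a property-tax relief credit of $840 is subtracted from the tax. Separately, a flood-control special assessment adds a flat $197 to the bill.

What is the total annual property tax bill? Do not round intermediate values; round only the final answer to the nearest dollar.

Assessed value = $106,580 × 0.94 = $100,185.2
Hospital District: $100,185.2 × 0.00395 = $395.73154
City of Corbett: $100,185.2 × 0.0057 = $571.05564
Levies subtotal = $966.78718
After credit = $966.78718 − $840 = $126.78718
Total = $126.78718 + $197 = $323.78718

$324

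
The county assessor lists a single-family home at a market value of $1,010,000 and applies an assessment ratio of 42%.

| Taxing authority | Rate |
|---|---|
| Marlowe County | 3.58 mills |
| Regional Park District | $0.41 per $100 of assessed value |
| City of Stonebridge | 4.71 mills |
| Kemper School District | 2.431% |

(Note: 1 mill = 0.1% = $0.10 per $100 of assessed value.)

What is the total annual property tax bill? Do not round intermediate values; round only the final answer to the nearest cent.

$15,568.14

Assessed value = $1,010,000 × 0.42 = $424,200
Marlowe County: $424,200 × 0.00358 = $1,518.636
Regional Park District: $424,200 × 0.0041 = $1,739.22
City of Stonebridge: $424,200 × 0.00471 = $1,997.982
Kemper School District: $424,200 × 0.02431 = $10,312.302
Total = $15,568.14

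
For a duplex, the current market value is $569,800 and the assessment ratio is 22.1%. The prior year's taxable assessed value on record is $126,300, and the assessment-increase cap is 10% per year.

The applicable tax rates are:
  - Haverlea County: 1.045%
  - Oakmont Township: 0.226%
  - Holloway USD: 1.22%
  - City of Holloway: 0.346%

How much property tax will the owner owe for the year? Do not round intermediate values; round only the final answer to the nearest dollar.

Uncapped assessed value = $569,800 × 0.221 = $125,925.8
Cap limit = $126,300 × 1.1 = $138,930
Taxable assessed value = min($125,925.8, $138,930) = $125,925.8 (cap does not bind)
Haverlea County: $125,925.8 × 0.01045 = $1,315.92461
Oakmont Township: $125,925.8 × 0.00226 = $284.592308
Holloway USD: $125,925.8 × 0.0122 = $1,536.29476
City of Holloway: $125,925.8 × 0.00346 = $435.703268
Total = $3,572.514946

$3,573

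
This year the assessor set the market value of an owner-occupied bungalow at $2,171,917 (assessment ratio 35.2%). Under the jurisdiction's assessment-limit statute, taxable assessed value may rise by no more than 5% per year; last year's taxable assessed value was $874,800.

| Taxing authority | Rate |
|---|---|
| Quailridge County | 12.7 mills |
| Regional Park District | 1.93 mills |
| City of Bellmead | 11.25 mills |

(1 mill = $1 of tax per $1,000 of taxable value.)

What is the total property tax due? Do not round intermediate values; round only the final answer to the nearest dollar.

Uncapped assessed value = $2,171,917 × 0.352 = $764,514.784
Cap limit = $874,800 × 1.05 = $918,540
Taxable assessed value = min($764,514.784, $918,540) = $764,514.784 (cap does not bind)
Quailridge County: $764,514.784 × 0.0127 = $9,709.3377568
Regional Park District: $764,514.784 × 0.00193 = $1,475.51353312
City of Bellmead: $764,514.784 × 0.01125 = $8,600.79132
Total = $19,785.64260992

$19,786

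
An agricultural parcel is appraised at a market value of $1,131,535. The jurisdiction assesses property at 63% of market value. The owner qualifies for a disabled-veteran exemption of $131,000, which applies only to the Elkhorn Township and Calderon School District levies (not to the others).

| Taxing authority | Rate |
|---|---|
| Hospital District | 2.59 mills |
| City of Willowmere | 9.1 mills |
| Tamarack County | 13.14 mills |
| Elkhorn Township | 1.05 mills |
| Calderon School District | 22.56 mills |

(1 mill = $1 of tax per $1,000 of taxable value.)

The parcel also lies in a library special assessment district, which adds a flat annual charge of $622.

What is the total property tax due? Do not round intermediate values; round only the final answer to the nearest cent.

Assessed value = $1,131,535 × 0.63 = $712,867.05
Hospital District: $712,867.05 × 0.00259 = $1,846.3256595
City of Willowmere: $712,867.05 × 0.0091 = $6,487.090155
Tamarack County: $712,867.05 × 0.01314 = $9,367.073037
Elkhorn Township: ($712,867.05 − $131,000) × 0.00105 = $581,867.05 × 0.00105 = $610.9604025
Calderon School District: ($712,867.05 − $131,000) × 0.02256 = $581,867.05 × 0.02256 = $13,126.920648
Levies subtotal = $31,438.369902
Total = $31,438.369902 + $622 = $32,060.369902

$32,060.37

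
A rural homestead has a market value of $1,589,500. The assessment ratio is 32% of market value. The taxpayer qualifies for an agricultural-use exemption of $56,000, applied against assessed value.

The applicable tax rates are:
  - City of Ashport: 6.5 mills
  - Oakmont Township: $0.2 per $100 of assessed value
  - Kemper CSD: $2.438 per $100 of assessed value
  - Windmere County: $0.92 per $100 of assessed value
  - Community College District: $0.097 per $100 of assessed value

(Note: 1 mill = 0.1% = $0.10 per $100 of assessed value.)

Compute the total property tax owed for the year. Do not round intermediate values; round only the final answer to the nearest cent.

Assessed value = $1,589,500 × 0.32 = $508,640
Taxable value = $508,640 − $56,000 = $452,640
City of Ashport: $452,640 × 0.0065 = $2,942.16
Oakmont Township: $452,640 × 0.002 = $905.28
Kemper CSD: $452,640 × 0.02438 = $11,035.3632
Windmere County: $452,640 × 0.0092 = $4,164.288
Community College District: $452,640 × 0.00097 = $439.0608
Total = $19,486.152

$19,486.15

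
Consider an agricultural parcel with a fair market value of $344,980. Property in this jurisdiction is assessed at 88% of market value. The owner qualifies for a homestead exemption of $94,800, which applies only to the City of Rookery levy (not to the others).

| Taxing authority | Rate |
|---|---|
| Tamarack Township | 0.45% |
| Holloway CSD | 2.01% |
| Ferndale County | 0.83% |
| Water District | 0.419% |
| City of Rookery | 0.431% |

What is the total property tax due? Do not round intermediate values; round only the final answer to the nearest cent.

$12,159.72

Assessed value = $344,980 × 0.88 = $303,582.4
Tamarack Township: $303,582.4 × 0.0045 = $1,366.1208
Holloway CSD: $303,582.4 × 0.0201 = $6,102.00624
Ferndale County: $303,582.4 × 0.0083 = $2,519.73392
Water District: $303,582.4 × 0.00419 = $1,272.010256
City of Rookery: ($303,582.4 − $94,800) × 0.00431 = $208,782.4 × 0.00431 = $899.852144
Total = $12,159.72336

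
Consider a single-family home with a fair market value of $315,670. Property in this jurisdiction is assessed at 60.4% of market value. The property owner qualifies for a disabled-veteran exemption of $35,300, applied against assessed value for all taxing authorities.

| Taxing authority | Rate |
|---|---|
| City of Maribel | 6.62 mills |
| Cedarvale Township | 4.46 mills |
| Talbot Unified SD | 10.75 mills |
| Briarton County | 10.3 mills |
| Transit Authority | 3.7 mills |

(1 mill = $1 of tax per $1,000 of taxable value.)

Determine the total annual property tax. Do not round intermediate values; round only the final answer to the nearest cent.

$5,566.72

Assessed value = $315,670 × 0.604 = $190,664.68
Taxable value = $190,664.68 − $35,300 = $155,364.68
City of Maribel: $155,364.68 × 0.00662 = $1,028.5141816
Cedarvale Township: $155,364.68 × 0.00446 = $692.9264728
Talbot Unified SD: $155,364.68 × 0.01075 = $1,670.17031
Briarton County: $155,364.68 × 0.0103 = $1,600.256204
Transit Authority: $155,364.68 × 0.0037 = $574.849316
Total = $1,028.5141816 + $692.9264728 + $1,670.17031 + $1,600.256204 + $574.849316 = $5,566.7164844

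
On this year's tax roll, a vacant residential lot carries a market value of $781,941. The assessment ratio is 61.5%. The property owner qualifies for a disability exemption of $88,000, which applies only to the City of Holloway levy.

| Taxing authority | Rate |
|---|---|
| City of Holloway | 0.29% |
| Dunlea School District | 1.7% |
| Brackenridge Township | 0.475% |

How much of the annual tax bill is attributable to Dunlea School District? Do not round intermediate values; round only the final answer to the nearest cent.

$8,175.19

Assessed value = $781,941 × 0.615 = $480,893.715
Dunlea School District taxable value = $480,893.715 (exemption does not apply)
Dunlea School District levy = $480,893.715 × 0.017 = $8,175.193155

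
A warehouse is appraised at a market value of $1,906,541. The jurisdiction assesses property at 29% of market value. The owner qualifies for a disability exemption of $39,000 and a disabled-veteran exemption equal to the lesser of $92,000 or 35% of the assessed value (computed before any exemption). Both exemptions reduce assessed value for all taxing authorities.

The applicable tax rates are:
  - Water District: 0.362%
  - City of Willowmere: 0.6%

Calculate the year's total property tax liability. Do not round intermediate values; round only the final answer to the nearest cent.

Assessed value = $1,906,541 × 0.29 = $552,896.89
Disabled-veteran exemption = min($92,000, 35% × $552,896.89) = min($92,000, $193,513.9115) = $92,000 (dollar cap binds)
Taxable value = $552,896.89 − $39,000 − $92,000 = $421,896.89
Water District: $421,896.89 × 0.00362 = $1,527.2667418
City of Willowmere: $421,896.89 × 0.006 = $2,531.38134
Total = $4,058.6480818

$4,058.65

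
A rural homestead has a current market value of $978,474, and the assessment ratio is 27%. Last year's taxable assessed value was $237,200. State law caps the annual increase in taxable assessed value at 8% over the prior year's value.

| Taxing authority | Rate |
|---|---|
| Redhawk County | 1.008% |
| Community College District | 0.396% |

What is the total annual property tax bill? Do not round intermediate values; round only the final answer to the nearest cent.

$3,596.71

Uncapped assessed value = $978,474 × 0.27 = $264,187.98
Cap limit = $237,200 × 1.08 = $256,176
Taxable assessed value = min($264,187.98, $256,176) = $256,176 (cap binds)
Redhawk County: $256,176 × 0.01008 = $2,582.25408
Community College District: $256,176 × 0.00396 = $1,014.45696
Total = $3,596.71104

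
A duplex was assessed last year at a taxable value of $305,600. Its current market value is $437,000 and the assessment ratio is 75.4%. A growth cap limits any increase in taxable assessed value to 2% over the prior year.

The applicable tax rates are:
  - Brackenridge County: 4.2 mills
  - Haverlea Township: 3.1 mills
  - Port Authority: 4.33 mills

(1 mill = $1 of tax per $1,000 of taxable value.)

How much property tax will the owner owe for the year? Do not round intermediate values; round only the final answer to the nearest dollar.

Uncapped assessed value = $437,000 × 0.754 = $329,498
Cap limit = $305,600 × 1.02 = $311,712
Taxable assessed value = min($329,498, $311,712) = $311,712 (cap binds)
Brackenridge County: $311,712 × 0.0042 = $1,309.1904
Haverlea Township: $311,712 × 0.0031 = $966.3072
Port Authority: $311,712 × 0.00433 = $1,349.71296
Total = $3,625.21056

$3,625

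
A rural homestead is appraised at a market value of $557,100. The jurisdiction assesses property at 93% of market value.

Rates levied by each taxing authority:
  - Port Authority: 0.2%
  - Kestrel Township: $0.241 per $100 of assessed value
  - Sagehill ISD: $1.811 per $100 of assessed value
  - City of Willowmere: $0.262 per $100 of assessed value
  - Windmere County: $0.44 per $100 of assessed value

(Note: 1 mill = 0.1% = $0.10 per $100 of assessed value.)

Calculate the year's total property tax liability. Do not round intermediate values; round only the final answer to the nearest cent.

Assessed value = $557,100 × 0.93 = $518,103
Port Authority: $518,103 × 0.002 = $1,036.206
Kestrel Township: $518,103 × 0.00241 = $1,248.62823
Sagehill ISD: $518,103 × 0.01811 = $9,382.84533
City of Willowmere: $518,103 × 0.00262 = $1,357.42986
Windmere County: $518,103 × 0.0044 = $2,279.6532
Total = $15,304.76262

$15,304.76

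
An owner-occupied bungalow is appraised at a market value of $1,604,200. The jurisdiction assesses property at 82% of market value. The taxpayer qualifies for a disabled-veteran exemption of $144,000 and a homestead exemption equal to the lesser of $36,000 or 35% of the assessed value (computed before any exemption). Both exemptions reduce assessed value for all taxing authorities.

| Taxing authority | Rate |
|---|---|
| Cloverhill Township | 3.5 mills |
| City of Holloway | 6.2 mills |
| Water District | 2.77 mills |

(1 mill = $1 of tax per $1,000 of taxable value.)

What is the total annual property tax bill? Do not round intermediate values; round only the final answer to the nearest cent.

$14,158.99

Assessed value = $1,604,200 × 0.82 = $1,315,444
Homestead exemption = min($36,000, 35% × $1,315,444) = min($36,000, $460,405.4) = $36,000 (dollar cap binds)
Taxable value = $1,315,444 − $144,000 − $36,000 = $1,135,444
Cloverhill Township: $1,135,444 × 0.0035 = $3,974.054
City of Holloway: $1,135,444 × 0.0062 = $7,039.7528
Water District: $1,135,444 × 0.00277 = $3,145.17988
Total = $14,158.98668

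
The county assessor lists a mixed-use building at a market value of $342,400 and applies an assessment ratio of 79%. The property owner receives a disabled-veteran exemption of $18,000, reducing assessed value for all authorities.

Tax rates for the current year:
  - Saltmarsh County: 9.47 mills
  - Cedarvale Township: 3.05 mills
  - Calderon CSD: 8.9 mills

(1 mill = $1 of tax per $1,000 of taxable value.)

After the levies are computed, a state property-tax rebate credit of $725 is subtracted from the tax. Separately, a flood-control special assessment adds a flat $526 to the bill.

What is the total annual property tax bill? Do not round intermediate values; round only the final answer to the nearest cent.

$5,209.46

Assessed value = $342,400 × 0.79 = $270,496
Taxable value = $270,496 − $18,000 = $252,496
Saltmarsh County: $252,496 × 0.00947 = $2,391.13712
Cedarvale Township: $252,496 × 0.00305 = $770.1128
Calderon CSD: $252,496 × 0.0089 = $2,247.2144
Levies subtotal = $5,408.46432
After credit = $5,408.46432 − $725 = $4,683.46432
Total = $4,683.46432 + $526 = $5,209.46432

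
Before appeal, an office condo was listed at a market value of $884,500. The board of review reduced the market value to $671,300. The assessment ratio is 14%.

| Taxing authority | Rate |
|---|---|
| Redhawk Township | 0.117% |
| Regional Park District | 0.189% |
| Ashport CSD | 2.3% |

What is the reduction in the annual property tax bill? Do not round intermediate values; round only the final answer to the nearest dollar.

$778

Old assessed value = $884,500 × 0.14 = $123,830
New assessed value = $671,300 × 0.14 = $93,982
Combined rate = 0.00117 + 0.00189 + 0.023 = 0.02606
Old tax = $123,830 × 0.02606 = $3,227.0098
New tax = $93,982 × 0.02606 = $2,449.17092
Reduction = $3,227.0098 − $2,449.17092 = $777.83888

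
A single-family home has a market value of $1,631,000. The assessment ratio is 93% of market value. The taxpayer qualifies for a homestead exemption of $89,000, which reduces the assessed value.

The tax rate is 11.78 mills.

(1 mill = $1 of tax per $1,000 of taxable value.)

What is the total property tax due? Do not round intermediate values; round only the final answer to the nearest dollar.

Assessed value = $1,631,000 × 0.93 = $1,516,830
Taxable value = $1,516,830 − $89,000 = $1,427,830
Tax = $1,427,830 × 0.01178 = $16,819.8374

$16,820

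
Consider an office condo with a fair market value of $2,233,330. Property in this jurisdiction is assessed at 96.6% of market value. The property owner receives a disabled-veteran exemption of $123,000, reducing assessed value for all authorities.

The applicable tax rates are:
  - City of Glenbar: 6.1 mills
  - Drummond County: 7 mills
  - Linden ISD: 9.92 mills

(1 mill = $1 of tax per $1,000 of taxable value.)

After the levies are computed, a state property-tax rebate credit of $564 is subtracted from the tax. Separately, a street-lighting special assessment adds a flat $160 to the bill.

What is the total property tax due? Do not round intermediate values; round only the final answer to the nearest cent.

Assessed value = $2,233,330 × 0.966 = $2,157,396.78
Taxable value = $2,157,396.78 − $123,000 = $2,034,396.78
City of Glenbar: $2,034,396.78 × 0.0061 = $12,409.820358
Drummond County: $2,034,396.78 × 0.007 = $14,240.77746
Linden ISD: $2,034,396.78 × 0.00992 = $20,181.2160576
Levies subtotal = $46,831.8138756
After credit = $46,831.8138756 − $564 = $46,267.8138756
Total = $46,267.8138756 + $160 = $46,427.8138756

$46,427.81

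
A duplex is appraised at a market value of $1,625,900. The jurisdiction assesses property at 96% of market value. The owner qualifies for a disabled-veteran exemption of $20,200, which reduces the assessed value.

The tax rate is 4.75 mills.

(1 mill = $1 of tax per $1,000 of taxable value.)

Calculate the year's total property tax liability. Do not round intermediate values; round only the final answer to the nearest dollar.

$7,318

Assessed value = $1,625,900 × 0.96 = $1,560,864
Taxable value = $1,560,864 − $20,200 = $1,540,664
Tax = $1,540,664 × 0.00475 = $7,318.154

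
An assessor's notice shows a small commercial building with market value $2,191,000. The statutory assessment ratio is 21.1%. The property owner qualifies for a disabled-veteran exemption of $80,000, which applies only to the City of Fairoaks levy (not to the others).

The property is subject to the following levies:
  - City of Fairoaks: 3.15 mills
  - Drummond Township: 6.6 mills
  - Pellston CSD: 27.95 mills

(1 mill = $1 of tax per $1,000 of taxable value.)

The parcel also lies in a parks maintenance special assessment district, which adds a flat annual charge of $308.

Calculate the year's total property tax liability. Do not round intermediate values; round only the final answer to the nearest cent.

$17,484.75

Assessed value = $2,191,000 × 0.211 = $462,301
City of Fairoaks: ($462,301 − $80,000) × 0.00315 = $382,301 × 0.00315 = $1,204.24815
Drummond Township: $462,301 × 0.0066 = $3,051.1866
Pellston CSD: $462,301 × 0.02795 = $12,921.31295
Levies subtotal = $17,176.7477
Total = $17,176.7477 + $308 = $17,484.7477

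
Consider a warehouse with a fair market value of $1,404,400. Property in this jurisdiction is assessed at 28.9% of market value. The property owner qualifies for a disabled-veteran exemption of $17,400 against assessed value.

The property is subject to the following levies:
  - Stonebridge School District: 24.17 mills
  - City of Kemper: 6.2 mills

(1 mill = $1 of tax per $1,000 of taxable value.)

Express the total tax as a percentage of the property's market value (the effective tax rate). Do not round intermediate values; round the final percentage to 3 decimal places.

0.840%

Assessed value = $1,404,400 × 0.289 = $405,871.6
Taxable value = $405,871.6 − $17,400 = $388,471.6
Stonebridge School District: $388,471.6 × 0.02417 = $9,389.358572
City of Kemper: $388,471.6 × 0.0062 = $2,408.52392
Total tax = $11,797.882492
Effective rate = $11,797.882492 ÷ $1,404,400 = 0.840% of market value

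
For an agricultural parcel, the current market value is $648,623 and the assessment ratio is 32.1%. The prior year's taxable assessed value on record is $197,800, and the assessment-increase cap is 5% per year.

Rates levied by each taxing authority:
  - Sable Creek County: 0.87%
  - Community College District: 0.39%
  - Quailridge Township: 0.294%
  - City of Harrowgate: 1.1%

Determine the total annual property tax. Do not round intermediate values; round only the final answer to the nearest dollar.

$5,512

Uncapped assessed value = $648,623 × 0.321 = $208,207.983
Cap limit = $197,800 × 1.05 = $207,690
Taxable assessed value = min($208,207.983, $207,690) = $207,690 (cap binds)
Sable Creek County: $207,690 × 0.0087 = $1,806.903
Community College District: $207,690 × 0.0039 = $809.991
Quailridge Township: $207,690 × 0.00294 = $610.6086
City of Harrowgate: $207,690 × 0.011 = $2,284.59
Total = $5,512.0926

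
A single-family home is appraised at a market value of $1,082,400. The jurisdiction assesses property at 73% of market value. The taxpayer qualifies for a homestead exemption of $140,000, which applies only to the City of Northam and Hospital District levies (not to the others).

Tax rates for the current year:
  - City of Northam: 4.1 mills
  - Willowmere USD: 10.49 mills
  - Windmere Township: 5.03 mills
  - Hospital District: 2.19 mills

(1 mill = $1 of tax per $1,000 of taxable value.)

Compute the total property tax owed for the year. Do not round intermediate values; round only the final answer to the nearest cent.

Assessed value = $1,082,400 × 0.73 = $790,152
City of Northam: ($790,152 − $140,000) × 0.0041 = $650,152 × 0.0041 = $2,665.6232
Willowmere USD: $790,152 × 0.01049 = $8,288.69448
Windmere Township: $790,152 × 0.00503 = $3,974.46456
Hospital District: ($790,152 − $140,000) × 0.00219 = $650,152 × 0.00219 = $1,423.83288
Total = $16,352.61512

$16,352.62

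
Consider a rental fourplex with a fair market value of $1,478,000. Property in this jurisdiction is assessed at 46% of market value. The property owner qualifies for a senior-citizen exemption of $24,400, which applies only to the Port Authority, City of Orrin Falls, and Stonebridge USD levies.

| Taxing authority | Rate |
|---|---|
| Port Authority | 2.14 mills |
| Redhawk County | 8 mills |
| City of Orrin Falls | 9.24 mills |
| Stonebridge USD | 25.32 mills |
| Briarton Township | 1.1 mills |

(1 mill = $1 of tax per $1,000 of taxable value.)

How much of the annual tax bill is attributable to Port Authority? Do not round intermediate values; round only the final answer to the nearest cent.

$1,402.73

Assessed value = $1,478,000 × 0.46 = $679,880
Port Authority taxable value = $679,880 − $24,400 = $655,480
Port Authority levy = $655,480 × 0.00214 = $1,402.7272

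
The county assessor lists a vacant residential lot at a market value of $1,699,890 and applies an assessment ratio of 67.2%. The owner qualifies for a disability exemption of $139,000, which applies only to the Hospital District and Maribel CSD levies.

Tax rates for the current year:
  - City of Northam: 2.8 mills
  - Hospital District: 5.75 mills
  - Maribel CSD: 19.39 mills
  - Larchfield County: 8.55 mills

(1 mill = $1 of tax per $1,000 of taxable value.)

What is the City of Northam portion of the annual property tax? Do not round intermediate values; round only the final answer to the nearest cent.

$3,198.51

Assessed value = $1,699,890 × 0.672 = $1,142,326.08
City of Northam taxable value = $1,142,326.08 (exemption does not apply)
City of Northam levy = $1,142,326.08 × 0.0028 = $3,198.513024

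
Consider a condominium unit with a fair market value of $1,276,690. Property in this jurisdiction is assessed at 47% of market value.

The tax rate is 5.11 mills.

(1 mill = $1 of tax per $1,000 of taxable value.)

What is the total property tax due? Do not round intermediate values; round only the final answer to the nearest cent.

$3,066.23

Assessed value = $1,276,690 × 0.47 = $600,044.3
Tax = $600,044.3 × 0.00511 = $3,066.226373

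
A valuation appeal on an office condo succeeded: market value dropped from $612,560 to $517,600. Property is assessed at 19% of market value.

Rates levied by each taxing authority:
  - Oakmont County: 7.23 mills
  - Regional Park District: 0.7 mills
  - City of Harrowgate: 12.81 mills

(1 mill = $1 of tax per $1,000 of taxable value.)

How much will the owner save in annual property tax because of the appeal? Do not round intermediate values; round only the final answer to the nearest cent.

Old assessed value = $612,560 × 0.19 = $116,386.4
New assessed value = $517,600 × 0.19 = $98,344
Combined rate = 0.00723 + 0.0007 + 0.01281 = 0.02074
Old tax = $116,386.4 × 0.02074 = $2,413.853936
New tax = $98,344 × 0.02074 = $2,039.65456
Reduction = $2,413.853936 − $2,039.65456 = $374.199376

$374.20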